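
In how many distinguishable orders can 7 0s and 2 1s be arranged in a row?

Choose positions for the 0s: C(9,7) = 36.

36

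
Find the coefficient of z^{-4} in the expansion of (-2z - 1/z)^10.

960

General term: C(10,j)·(-2z)^j·(-1/z)^(10-j), with z-exponent 1j − 1(10−j) = 2j − 10.
Set 2j − 10 = -4: j = 3.
C(10,3) = 120; (-2)^3 = -8; (-1)^7 = -1.
Coefficient = 120 · (-8) · (-1) = 960.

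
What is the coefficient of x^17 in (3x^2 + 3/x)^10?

General term: C(10,j)·(3x^2)^j·(3/x)^(10-j), with x-exponent 2j − 1(10−j) = 3j − 10.
Set 3j − 10 = 17: j = 9.
C(10,9) = 10; 3^9 = 19683; 3^1 = 3.
Coefficient = 10 · 19683 · 3 = 590490.

590490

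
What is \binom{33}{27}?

C(33,27) = C(33,6) by symmetry.
C(33,6) = (33·32·31·30·29·28) / 6! = 797448960 / 720 = 1107568.

1107568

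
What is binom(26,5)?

C(26,5) = (26·25·24·23·22) / 5! = 7893600 / 120 = 65780.

65780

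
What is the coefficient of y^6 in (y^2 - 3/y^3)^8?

General term: C(8,j)·(y^2)^j·(-3/y^3)^(8-j), with y-exponent 2j − 3(8−j) = 5j − 24.
Set 5j − 24 = 6: j = 6.
C(8,6) = 28; 1^6 = 1; (-3)^2 = 9.
Coefficient = 28 · 1 · 9 = 252.

252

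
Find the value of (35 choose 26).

70607460

C(35,26) = C(35,9) by symmetry.
C(35,9) = (35·34·33·32·31·30·29·28·27) / 9! = 25622035084800 / 362880 = 70607460.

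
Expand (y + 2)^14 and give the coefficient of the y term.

114688

The general term is C(14,j)·(y)^j·(2)^(14-j); the y^1 term has j = 1.
C(14,1) = 14.
Coefficient = C(14,1) · 2^13 = 14 · 8192 = 114688.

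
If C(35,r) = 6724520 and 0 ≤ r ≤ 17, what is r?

7

C(35,r) increases on 0 ≤ r ≤ 17. C(35,6) = 1623160 and C(35,7) = 6724520, so r = 7.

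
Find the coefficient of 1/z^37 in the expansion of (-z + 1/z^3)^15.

105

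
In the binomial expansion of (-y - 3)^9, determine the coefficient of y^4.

The general term is C(9,j)·(-y)^j·(-3)^(9-j); the y^4 term has j = 4.
C(9,4) = 126.
Coefficient = C(9,4) · (-3)^5 = 126 · (-243) = -30618.

-30618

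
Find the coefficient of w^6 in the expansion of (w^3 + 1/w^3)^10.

General term: C(10,j)·(w^3)^j·(1/w^3)^(10-j), with w-exponent 3j − 3(10−j) = 6j − 30.
Set 6j − 30 = 6: j = 6.
C(10,6) = 210; 1^6 = 1; 1^4 = 1.
Coefficient = 210 · 1 · 1 = 210.

210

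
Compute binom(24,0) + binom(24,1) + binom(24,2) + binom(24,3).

2325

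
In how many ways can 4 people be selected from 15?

This is C(15,4) = 1365.

1365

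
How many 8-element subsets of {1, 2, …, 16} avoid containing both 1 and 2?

9867

All 8-subsets: C(16,8) = 12870. Those containing both fixed elements: C(14,6) = 3003.
12870 − 3003 = 9867.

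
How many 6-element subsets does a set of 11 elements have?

462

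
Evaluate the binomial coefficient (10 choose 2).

C(10,2) = (10·9) / 2! = 90 / 2 = 45.

45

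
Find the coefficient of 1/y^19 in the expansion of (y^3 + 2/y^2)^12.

24576

General term: C(12,j)·(y^3)^j·(2/y^2)^(12-j), with y-exponent 3j − 2(12−j) = 5j − 24.
Set 5j − 24 = -19: j = 1.
C(12,1) = 12; 1^1 = 1; 2^11 = 2048.
Coefficient = 12 · 1 · 2048 = 24576.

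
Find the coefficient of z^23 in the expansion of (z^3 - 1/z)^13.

715

General term: C(13,j)·(z^3)^j·(-1/z)^(13-j), with z-exponent 3j − 1(13−j) = 4j − 13.
Set 4j − 13 = 23: j = 9.
C(13,9) = 715; 1^9 = 1; (-1)^4 = 1.
Coefficient = 715 · 1 · 1 = 715.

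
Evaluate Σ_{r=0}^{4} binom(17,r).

3214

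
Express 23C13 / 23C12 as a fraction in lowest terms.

11/13

C(n,k+1)/C(n,k) = (n−k)/(k+1) = (23−12)/(12+1) = 11/13.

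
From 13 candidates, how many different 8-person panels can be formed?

1287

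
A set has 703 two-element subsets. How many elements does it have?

n(n−1)/2 = 703 ⇒ n(n−1) = 1406. Since 38·37 = 1406, n = 38.

38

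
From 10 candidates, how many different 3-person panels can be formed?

120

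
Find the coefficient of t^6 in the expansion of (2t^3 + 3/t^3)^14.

560431872

General term: C(14,j)·(2t^3)^j·(3/t^3)^(14-j), with t-exponent 3j − 3(14−j) = 6j − 42.
Set 6j − 42 = 6: j = 8.
C(14,8) = 3003; 2^8 = 256; 3^6 = 729.
Coefficient = 3003 · 256 · 729 = 560431872.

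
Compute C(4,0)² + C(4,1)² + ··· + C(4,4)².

70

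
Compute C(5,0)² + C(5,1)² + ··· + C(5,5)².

252

Σ C(5,i)² is the coefficient of x^5 in (1+x)^5(1+x)^5 = (1+x)^10, i.e. C(10,5) = 252.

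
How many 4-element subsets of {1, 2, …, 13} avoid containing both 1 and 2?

660

All 4-subsets: C(13,4) = 715. Those containing both fixed elements: C(11,2) = 55.
715 − 55 = 660.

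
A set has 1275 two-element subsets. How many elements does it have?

51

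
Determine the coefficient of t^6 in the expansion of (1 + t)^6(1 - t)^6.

Coefficient of t^6 = Σ_{j} C(6,j)·1^j·C(6,6-j)·(-1)^(6-j) for j from 0 to 6.
= 1 + (-36) + 225 + (-400) + 225 + (-36) + 1 = -20.

-20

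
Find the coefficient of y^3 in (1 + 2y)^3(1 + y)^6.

190

Coefficient of y^3 = Σ_{j} C(3,j)·2^j·C(6,3-j)·1^(3-j) for j from 0 to 3.
= 20 + 90 + 72 + 8 = 190.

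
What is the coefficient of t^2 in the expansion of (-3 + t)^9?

The general term is C(9,j)·(-3)^j·(t)^(9-j); the t^2 term has j = 7.
C(9,7) = 36.
Coefficient = C(9,7) · (-3)^7 = 36 · (-2187) = -78732.

-78732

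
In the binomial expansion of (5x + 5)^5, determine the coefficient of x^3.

31250

The general term is C(5,j)·(5x)^j·(5)^(5-j); the x^3 term has j = 3.
C(5,3) = 10.
Coefficient = C(5,3) · 5^3 · 5^2 = 10 · 125 · 25 = 31250.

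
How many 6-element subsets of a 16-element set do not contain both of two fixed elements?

All 6-subsets: C(16,6) = 8008. Those containing both fixed elements: C(14,4) = 1001.
8008 − 1001 = 7007.

7007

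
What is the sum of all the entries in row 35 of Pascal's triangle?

Setting x = 1 in (1+x)^35 gives Σ C(35,j) = 2^35 = 34359738368.

34359738368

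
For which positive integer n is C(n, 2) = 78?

n(n−1)/2 = 78 ⇒ n(n−1) = 156. Since 13·12 = 156, n = 13.

13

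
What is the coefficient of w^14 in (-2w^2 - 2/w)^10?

General term: C(10,j)·(-2w^2)^j·(-2/w)^(10-j), with w-exponent 2j − 1(10−j) = 3j − 10.
Set 3j − 10 = 14: j = 8.
C(10,8) = 45; (-2)^8 = 256; (-2)^2 = 4.
Coefficient = 45 · 256 · 4 = 46080.

46080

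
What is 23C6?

C(23,6) = (23·22·21·20·19·18) / 6! = 72681840 / 720 = 100947.

100947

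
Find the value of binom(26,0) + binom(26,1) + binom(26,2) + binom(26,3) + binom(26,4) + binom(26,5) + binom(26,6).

1 + 26 + 325 + 2600 + 14950 + 65780 + 230230 = 313912.

313912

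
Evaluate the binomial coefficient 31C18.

206253075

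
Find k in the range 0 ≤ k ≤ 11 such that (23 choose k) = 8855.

C(23,k) increases on 0 ≤ k ≤ 11. C(23,3) = 1771 and C(23,4) = 8855, so k = 4.

4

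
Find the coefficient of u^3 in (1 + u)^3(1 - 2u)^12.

-1039

Coefficient of u^3 = Σ_{j} C(3,j)·1^j·C(12,3-j)·(-2)^(3-j) for j from 0 to 3.
= (-1760) + 792 + (-72) + 1 = -1039.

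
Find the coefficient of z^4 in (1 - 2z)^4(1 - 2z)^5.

2016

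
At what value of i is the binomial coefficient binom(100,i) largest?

50

C(100,i) is maximized at i = 100/2 = 50.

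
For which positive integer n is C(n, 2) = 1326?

52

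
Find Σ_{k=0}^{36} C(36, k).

Setting x = 1 in (1+x)^36 gives Σ C(36,k) = 2^36 = 68719476736.

68719476736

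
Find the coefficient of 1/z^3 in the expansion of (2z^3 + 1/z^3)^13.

General term: C(13,j)·(2z^3)^j·(1/z^3)^(13-j), with z-exponent 3j − 3(13−j) = 6j − 39.
Set 6j − 39 = -3: j = 6.
C(13,6) = 1716; 2^6 = 64; 1^7 = 1.
Coefficient = 1716 · 64 · 1 = 109824.

109824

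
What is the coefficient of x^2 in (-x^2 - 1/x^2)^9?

-126

General term: C(9,j)·(-x^2)^j·(-1/x^2)^(9-j), with x-exponent 2j − 2(9−j) = 4j − 18.
Set 4j − 18 = 2: j = 5.
C(9,5) = 126; (-1)^5 = -1; (-1)^4 = 1.
Coefficient = 126 · (-1) · 1 = -126.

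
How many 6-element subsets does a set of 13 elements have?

1716

C(13,6) = (13·12·11·10·9·8) / 6! = 1235520 / 720 = 1716.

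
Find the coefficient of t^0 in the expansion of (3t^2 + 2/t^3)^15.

6304858560

General term: C(15,j)·(3t^2)^j·(2/t^3)^(15-j), with t-exponent 2j − 3(15−j) = 5j − 45.
Set 5j − 45 = 0: j = 9.
C(15,9) = 5005; 3^9 = 19683; 2^6 = 64.
Coefficient = 5005 · 19683 · 64 = 6304858560.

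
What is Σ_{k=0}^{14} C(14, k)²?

40116600

By Vandermonde's identity, Σ C(14,k)² = C(28,14) = 40116600.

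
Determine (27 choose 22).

80730

C(27,22) = C(27,5) by symmetry.
C(27,5) = (27·26·25·24·23) / 5! = 9687600 / 120 = 80730.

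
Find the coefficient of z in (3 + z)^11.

The general term is C(11,j)·(3)^j·(z)^(11-j); the z^1 term has j = 10.
C(11,10) = 11.
Coefficient = C(11,10) · 3^10 = 11 · 59049 = 649539.

649539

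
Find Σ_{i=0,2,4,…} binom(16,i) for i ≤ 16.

Even-i terms of row 16 sum to 2^15 = 32768.

32768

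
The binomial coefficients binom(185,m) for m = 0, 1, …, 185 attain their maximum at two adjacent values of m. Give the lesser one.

For odd n = 185, C(185,m) peaks at m = (n−1)/2 and (n+1)/2; the lesser is 92.

92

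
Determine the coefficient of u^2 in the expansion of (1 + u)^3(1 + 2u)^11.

Coefficient of u^2 = Σ_{j} C(3,j)·1^j·C(11,2-j)·2^(2-j) for j from 0 to 2.
= 220 + 66 + 3 = 289.

289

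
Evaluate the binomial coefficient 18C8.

C(18,8) = (18·17·16·15·14·13·12·11) / 8! = 1764322560 / 40320 = 43758.

43758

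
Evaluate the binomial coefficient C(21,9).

293930

C(21,9) = (21·20·19·18·17·16·15·14·13) / 9! = 106661318400 / 362880 = 293930.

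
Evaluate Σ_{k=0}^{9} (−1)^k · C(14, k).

-715

The partial alternating sum Σ_{k=0}^{9} (−1)^k C(14,k) = (−1)^9 C(13,9) = -715.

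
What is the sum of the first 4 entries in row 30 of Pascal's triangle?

4526

1 + 30 + 435 + 4060 = 4526.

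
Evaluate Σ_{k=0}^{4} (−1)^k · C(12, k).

330

The partial alternating sum Σ_{k=0}^{4} (−1)^k C(12,k) = (−1)^4 C(11,4) = 330.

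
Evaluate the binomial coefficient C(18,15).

C(18,15) = C(18,3) by symmetry.
C(18,3) = (18·17·16) / 3! = 4896 / 6 = 816.

816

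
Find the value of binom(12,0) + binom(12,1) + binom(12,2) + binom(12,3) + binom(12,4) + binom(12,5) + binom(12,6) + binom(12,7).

3302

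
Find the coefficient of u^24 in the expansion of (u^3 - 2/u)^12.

-1760

General term: C(12,j)·(u^3)^j·(-2/u)^(12-j), with u-exponent 3j − 1(12−j) = 4j − 12.
Set 4j − 12 = 24: j = 9.
C(12,9) = 220; 1^9 = 1; (-2)^3 = -8.
Coefficient = 220 · 1 · (-8) = -1760.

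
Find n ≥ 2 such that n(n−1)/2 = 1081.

47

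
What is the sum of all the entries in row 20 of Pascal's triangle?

The entries of row 20 sum to 2^20 = 1048576.

1048576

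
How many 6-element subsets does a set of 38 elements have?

2760681

C(38,6) = (38·37·36·35·34·33) / 6! = 1987690320 / 720 = 2760681.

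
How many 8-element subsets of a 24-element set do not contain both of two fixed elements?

All 8-subsets: C(24,8) = 735471. Those containing both fixed elements: C(22,6) = 74613.
735471 − 74613 = 660858.

660858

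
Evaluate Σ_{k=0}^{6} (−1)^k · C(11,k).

The partial alternating sum Σ_{k=0}^{6} (−1)^k C(11,k) = (−1)^6 C(10,6) = 210.

210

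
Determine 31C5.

169911

C(31,5) = (31·30·29·28·27) / 5! = 20389320 / 120 = 169911.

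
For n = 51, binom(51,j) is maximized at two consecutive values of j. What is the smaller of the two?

For odd n = 51, C(51,j) peaks at j = (n−1)/2 and (n+1)/2; the smaller is 25.

25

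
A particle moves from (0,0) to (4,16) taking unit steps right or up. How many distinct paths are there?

Each path is a sequence of 20 steps with 4 rights: C(20,4) = 4845.

4845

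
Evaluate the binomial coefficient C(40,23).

88732378800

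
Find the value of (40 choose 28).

C(40,28) = C(40,12) by symmetry.
C(40,12) = (40·39·38·37·36·35·34·33·32·31·30·29) / 12! = 2676111755885568000 / 479001600 = 5586853480.

5586853480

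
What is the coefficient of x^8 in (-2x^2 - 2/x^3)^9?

-18432

General term: C(9,j)·(-2x^2)^j·(-2/x^3)^(9-j), with x-exponent 2j − 3(9−j) = 5j − 27.
Set 5j − 27 = 8: j = 7.
C(9,7) = 36; (-2)^7 = -128; (-2)^2 = 4.
Coefficient = 36 · (-128) · 4 = -18432.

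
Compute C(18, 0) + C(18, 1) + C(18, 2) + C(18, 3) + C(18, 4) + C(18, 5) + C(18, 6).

31180

1 + 18 + 153 + 816 + 3060 + 8568 + 18564 = 31180.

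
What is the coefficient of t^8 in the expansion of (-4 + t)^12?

126720

The general term is C(12,j)·(-4)^j·(t)^(12-j); the t^8 term has j = 4.
C(12,4) = 495.
Coefficient = C(12,4) · (-4)^4 = 495 · 256 = 126720.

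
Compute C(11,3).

165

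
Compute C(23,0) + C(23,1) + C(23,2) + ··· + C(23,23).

Setting x = 1 in (1+x)^23 gives Σ C(23,j) = 2^23 = 8388608.

8388608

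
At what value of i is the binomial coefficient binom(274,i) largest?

C(274,i) is maximized at i = 274/2 = 137.

137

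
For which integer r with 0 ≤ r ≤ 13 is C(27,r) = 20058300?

C(27,r) increases on 0 ≤ r ≤ 13. C(27,12) = 17383860 and C(27,13) = 20058300, so r = 13.

13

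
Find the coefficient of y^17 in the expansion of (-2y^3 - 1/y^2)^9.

-4608

General term: C(9,j)·(-2y^3)^j·(-1/y^2)^(9-j), with y-exponent 3j − 2(9−j) = 5j − 18.
Set 5j − 18 = 17: j = 7.
C(9,7) = 36; (-2)^7 = -128; (-1)^2 = 1.
Coefficient = 36 · (-128) · 1 = -4608.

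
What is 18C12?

18564

C(18,12) = C(18,6) by symmetry.
C(18,6) = (18·17·16·15·14·13) / 6! = 13366080 / 720 = 18564.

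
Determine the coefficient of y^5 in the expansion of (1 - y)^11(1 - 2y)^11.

-189486

Coefficient of y^5 = Σ_{j} C(11,j)·(-1)^j·C(11,5-j)·(-2)^(5-j) for j from 0 to 5.
= (-14784) + (-58080) + (-72600) + (-36300) + (-7260) + (-462) = -189486.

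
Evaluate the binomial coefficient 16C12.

1820

C(16,12) = C(16,4) by symmetry.
C(16,4) = (16·15·14·13) / 4! = 43680 / 24 = 1820.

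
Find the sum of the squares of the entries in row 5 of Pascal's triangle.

252

Σ C(5,r)² is the coefficient of x^5 in (1+x)^5(1+x)^5 = (1+x)^10, i.e. C(10,5) = 252.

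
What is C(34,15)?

1855967520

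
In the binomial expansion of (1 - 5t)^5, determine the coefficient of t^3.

-1250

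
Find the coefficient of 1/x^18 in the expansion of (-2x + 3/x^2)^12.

15588936

General term: C(12,j)·(-2x)^j·(3/x^2)^(12-j), with x-exponent 1j − 2(12−j) = 3j − 24.
Set 3j − 24 = -18: j = 2.
C(12,2) = 66; (-2)^2 = 4; 3^10 = 59049.
Coefficient = 66 · 4 · 59049 = 15588936.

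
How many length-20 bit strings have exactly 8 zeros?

Choose the 8 positions: C(20,8) = 125970.

125970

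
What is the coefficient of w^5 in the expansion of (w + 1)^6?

6

The general term is C(6,j)·(w)^j·(1)^(6-j); the w^5 term has j = 5.
C(6,5) = 6.
Coefficient = C(6,5) = 6.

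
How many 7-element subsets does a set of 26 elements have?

C(26,7) = (26·25·24·23·22·21·20) / 7! = 3315312000 / 5040 = 657800.

657800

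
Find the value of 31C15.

300540195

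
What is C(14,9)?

2002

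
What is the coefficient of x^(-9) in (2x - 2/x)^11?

General term: C(11,j)·(2x)^j·(-2/x)^(11-j), with x-exponent 1j − 1(11−j) = 2j − 11.
Set 2j − 11 = -9: j = 1.
C(11,1) = 11; 2^1 = 2; (-2)^10 = 1024.
Coefficient = 11 · 2 · 1024 = 22528.

22528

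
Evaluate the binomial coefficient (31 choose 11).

C(31,11) = (31·30·29·28·27·26·25·24·23·22·21) / 11! = 3379847863392000 / 39916800 = 84672315.

84672315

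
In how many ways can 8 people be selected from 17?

24310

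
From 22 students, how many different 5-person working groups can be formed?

This is C(22,5) = 26334.

26334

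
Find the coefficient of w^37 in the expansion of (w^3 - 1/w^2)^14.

General term: C(14,j)·(w^3)^j·(-1/w^2)^(14-j), with w-exponent 3j − 2(14−j) = 5j − 28.
Set 5j − 28 = 37: j = 13.
C(14,13) = 14; 1^13 = 1; (-1)^1 = -1.
Coefficient = 14 · 1 · (-1) = -14.

-14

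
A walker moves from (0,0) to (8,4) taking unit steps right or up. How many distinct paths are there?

495

Each path is a sequence of 12 steps with 8 rights: C(12,8) = 495.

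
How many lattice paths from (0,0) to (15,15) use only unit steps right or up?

155117520

Each path is a sequence of 30 steps with 15 rights: C(30,15) = 155117520.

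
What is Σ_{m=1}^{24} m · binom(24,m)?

201326592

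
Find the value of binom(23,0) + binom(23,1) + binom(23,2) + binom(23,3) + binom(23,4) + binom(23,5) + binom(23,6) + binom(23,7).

1 + 23 + 253 + 1771 + 8855 + 33649 + 100947 + 245157 = 390656.

390656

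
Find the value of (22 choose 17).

26334

C(22,17) = C(22,5) by symmetry.
C(22,5) = (22·21·20·19·18) / 5! = 3160080 / 120 = 26334.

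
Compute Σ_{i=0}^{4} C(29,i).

27841

1 + 29 + 406 + 3654 + 23751 = 27841.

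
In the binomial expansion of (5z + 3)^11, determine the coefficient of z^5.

1052493750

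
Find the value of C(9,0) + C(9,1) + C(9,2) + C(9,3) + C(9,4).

1 + 9 + 36 + 84 + 126 = 256.

256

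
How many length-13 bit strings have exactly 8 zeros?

1287

Choose the 8 positions: C(13,8) = 1287.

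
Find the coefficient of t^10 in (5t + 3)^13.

75410156250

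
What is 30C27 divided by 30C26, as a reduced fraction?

4/27

C(n,k+1)/C(n,k) = (n−k)/(k+1) = (30−26)/(26+1) = 4/27.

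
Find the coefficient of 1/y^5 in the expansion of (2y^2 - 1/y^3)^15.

General term: C(15,j)·(2y^2)^j·(-1/y^3)^(15-j), with y-exponent 2j − 3(15−j) = 5j − 45.
Set 5j − 45 = -5: j = 8.
C(15,8) = 6435; 2^8 = 256; (-1)^7 = -1.
Coefficient = 6435 · 256 · (-1) = -1647360.

-1647360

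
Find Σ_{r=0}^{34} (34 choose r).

The entries of row 34 sum to 2^34 = 17179869184.

17179869184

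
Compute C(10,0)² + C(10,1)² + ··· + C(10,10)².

184756

By Vandermonde's identity, Σ C(10,i)² = C(20,10) = 184756.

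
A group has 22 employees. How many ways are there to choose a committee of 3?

1540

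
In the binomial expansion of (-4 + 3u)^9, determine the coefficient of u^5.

The general term is C(9,j)·(-4)^j·(3u)^(9-j); the u^5 term has j = 4.
C(9,4) = 126.
Coefficient = C(9,4) · (-4)^4 · 3^5 = 126 · 256 · 243 = 7838208.

7838208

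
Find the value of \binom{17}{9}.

C(17,9) = C(17,8) by symmetry.
C(17,8) = (17·16·15·14·13·12·11·10) / 8! = 980179200 / 40320 = 24310.

24310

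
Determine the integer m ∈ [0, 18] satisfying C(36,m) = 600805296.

11

C(36,m) increases on 0 ≤ m ≤ 18. C(36,10) = 254186856 and C(36,11) = 600805296, so m = 11.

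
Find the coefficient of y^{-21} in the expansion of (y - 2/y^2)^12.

-24576

General term: C(12,j)·(y)^j·(-2/y^2)^(12-j), with y-exponent 1j − 2(12−j) = 3j − 24.
Set 3j − 24 = -21: j = 1.
C(12,1) = 12; 1^1 = 1; (-2)^11 = -2048.
Coefficient = 12 · 1 · (-2048) = -24576.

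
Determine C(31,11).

84672315

C(31,11) = (31·30·29·28·27·26·25·24·23·22·21) / 11! = 3379847863392000 / 39916800 = 84672315.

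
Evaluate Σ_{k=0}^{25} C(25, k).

33554432

Setting x = 1 in (1+x)^25 gives Σ C(25,k) = 2^25 = 33554432.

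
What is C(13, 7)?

C(13,7) = C(13,6) by symmetry.
C(13,6) = (13·12·11·10·9·8) / 6! = 1235520 / 720 = 1716.

1716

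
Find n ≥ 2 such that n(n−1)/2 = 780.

40

n(n−1)/2 = 780 ⇒ n(n−1) = 1560. Since 40·39 = 1560, n = 40.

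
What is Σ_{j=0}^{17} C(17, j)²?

By Vandermonde's identity, Σ C(17,j)² = C(34,17) = 2333606220.

2333606220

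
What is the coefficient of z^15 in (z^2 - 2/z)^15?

-96096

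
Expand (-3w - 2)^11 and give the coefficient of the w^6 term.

-10777536

The general term is C(11,j)·(-3w)^j·(-2)^(11-j); the w^6 term has j = 6.
C(11,6) = 462.
Coefficient = C(11,6) · (-3)^6 · (-2)^5 = 462 · 729 · (-32) = -10777536.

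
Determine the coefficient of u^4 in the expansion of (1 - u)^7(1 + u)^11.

-20

Coefficient of u^4 = Σ_{j} C(7,j)·(-1)^j·C(11,4-j)·1^(4-j) for j from 0 to 4.
= 330 + (-1155) + 1155 + (-385) + 35 = -20.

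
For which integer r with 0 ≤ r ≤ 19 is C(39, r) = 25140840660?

C(39,r) increases on 0 ≤ r ≤ 19. C(39,14) = 15084504396 and C(39,15) = 25140840660, so r = 15.

15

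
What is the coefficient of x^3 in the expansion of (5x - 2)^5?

5000

The general term is C(5,j)·(5x)^j·(-2)^(5-j); the x^3 term has j = 3.
C(5,3) = 10.
Coefficient = C(5,3) · 5^3 · (-2)^2 = 10 · 125 · 4 = 5000.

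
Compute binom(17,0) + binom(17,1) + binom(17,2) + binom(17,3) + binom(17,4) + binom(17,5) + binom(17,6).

1 + 17 + 136 + 680 + 2380 + 6188 + 12376 = 21778.

21778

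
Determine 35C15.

3247943160

C(35,15) = (35·34·33·32·31·30·29·28·27·26·25·24·23·22·21) / 15! = 4247252019052922880000 / 1307674368000 = 3247943160.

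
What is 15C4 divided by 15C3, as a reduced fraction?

3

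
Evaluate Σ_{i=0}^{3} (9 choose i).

1 + 9 + 36 + 84 = 130.

130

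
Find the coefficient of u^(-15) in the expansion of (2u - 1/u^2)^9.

General term: C(9,j)·(2u)^j·(-1/u^2)^(9-j), with u-exponent 1j − 2(9−j) = 3j − 18.
Set 3j − 18 = -15: j = 1.
C(9,1) = 9; 2^1 = 2; (-1)^8 = 1.
Coefficient = 9 · 2 · 1 = 18.

18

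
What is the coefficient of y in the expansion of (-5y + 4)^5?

The general term is C(5,j)·(-5y)^j·(4)^(5-j); the y^1 term has j = 1.
C(5,1) = 5.
Coefficient = C(5,1) · (-5)^1 · 4^4 = 5 · (-5) · 256 = -6400.

-6400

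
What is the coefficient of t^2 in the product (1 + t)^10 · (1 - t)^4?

11

Coefficient of t^2 = Σ_{j} C(10,j)·1^j·C(4,2-j)·(-1)^(2-j) for j from 0 to 2.
= 6 + (-40) + 45 = 11.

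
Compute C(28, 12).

C(28,12) = (28·27·26·25·24·23·22·21·20·19·18·17) / 12! = 14572069319808000 / 479001600 = 30421755.

30421755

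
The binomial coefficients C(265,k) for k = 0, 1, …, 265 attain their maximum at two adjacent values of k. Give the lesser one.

For odd n = 265, C(265,k) peaks at k = (n−1)/2 and (n+1)/2; the lesser is 132.

132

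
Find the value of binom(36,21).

C(36,21) = C(36,15) by symmetry.
C(36,15) = (36·35·34·33·32·31·30·29·28·27·26·25·24·23·22) / 15! = 7281003461233582080000 / 1307674368000 = 5567902560.

5567902560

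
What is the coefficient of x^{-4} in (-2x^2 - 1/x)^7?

-14

General term: C(7,j)·(-2x^2)^j·(-1/x)^(7-j), with x-exponent 2j − 1(7−j) = 3j − 7.
Set 3j − 7 = -4: j = 1.
C(7,1) = 7; (-2)^1 = -2; (-1)^6 = 1.
Coefficient = 7 · (-2) · 1 = -14.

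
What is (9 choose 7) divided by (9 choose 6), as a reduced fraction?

C(n,k+1)/C(n,k) = (n−k)/(k+1) = (9−6)/(6+1) = 3/7.

3/7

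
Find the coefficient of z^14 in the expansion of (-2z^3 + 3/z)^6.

-576

General term: C(6,j)·(-2z^3)^j·(3/z)^(6-j), with z-exponent 3j − 1(6−j) = 4j − 6.
Set 4j − 6 = 14: j = 5.
C(6,5) = 6; (-2)^5 = -32; 3^1 = 3.
Coefficient = 6 · (-32) · 3 = -576.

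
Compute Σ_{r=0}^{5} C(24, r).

55455

1 + 24 + 276 + 2024 + 10626 + 42504 = 55455.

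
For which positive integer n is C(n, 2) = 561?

34

n(n−1)/2 = 561 ⇒ n(n−1) = 1122. Since 34·33 = 1122, n = 34.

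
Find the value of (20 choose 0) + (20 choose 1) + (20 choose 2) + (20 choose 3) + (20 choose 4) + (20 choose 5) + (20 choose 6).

1 + 20 + 190 + 1140 + 4845 + 15504 + 38760 = 60460.

60460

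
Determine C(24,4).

10626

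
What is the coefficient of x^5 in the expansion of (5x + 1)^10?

The general term is C(10,j)·(5x)^j·(1)^(10-j); the x^5 term has j = 5.
C(10,5) = 252.
Coefficient = C(10,5) · 5^5 = 252 · 3125 = 787500.

787500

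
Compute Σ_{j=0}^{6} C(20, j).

60460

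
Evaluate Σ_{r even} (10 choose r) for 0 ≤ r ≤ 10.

512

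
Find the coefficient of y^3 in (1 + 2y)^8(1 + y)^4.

996

Coefficient of y^3 = Σ_{j} C(8,j)·2^j·C(4,3-j)·1^(3-j) for j from 0 to 3.
= 4 + 96 + 448 + 448 = 996.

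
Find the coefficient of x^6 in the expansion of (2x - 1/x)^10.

General term: C(10,j)·(2x)^j·(-1/x)^(10-j), with x-exponent 1j − 1(10−j) = 2j − 10.
Set 2j − 10 = 6: j = 8.
C(10,8) = 45; 2^8 = 256; (-1)^2 = 1.
Coefficient = 45 · 256 · 1 = 11520.

11520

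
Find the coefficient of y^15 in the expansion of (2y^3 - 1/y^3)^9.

General term: C(9,j)·(2y^3)^j·(-1/y^3)^(9-j), with y-exponent 3j − 3(9−j) = 6j − 27.
Set 6j − 27 = 15: j = 7.
C(9,7) = 36; 2^7 = 128; (-1)^2 = 1.
Coefficient = 36 · 128 · 1 = 4608.

4608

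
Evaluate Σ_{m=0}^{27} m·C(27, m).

Since m·C(27,m) = 27·C(26,m−1), the sum is 27·2^26 = 27·67108864 = 1811939328.

1811939328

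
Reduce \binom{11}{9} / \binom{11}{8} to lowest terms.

1/3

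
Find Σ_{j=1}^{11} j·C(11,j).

Since j·C(11,j) = 11·C(10,j−1), the sum is 11·2^10 = 11·1024 = 11264.

11264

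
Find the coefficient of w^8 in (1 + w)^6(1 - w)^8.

Coefficient of w^8 = Σ_{j} C(6,j)·1^j·C(8,8-j)·(-1)^(8-j) for j from 0 to 6.
= 1 + (-48) + 420 + (-1120) + 1050 + (-336) + 28 = -5.

-5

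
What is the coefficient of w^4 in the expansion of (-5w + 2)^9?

2520000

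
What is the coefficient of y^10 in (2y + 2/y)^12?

General term: C(12,j)·(2y)^j·(2/y)^(12-j), with y-exponent 1j − 1(12−j) = 2j − 12.
Set 2j − 12 = 10: j = 11.
C(12,11) = 12; 2^11 = 2048; 2^1 = 2.
Coefficient = 12 · 2048 · 2 = 49152.

49152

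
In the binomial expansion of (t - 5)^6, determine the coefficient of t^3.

The general term is C(6,j)·(t)^j·(-5)^(6-j); the t^3 term has j = 3.
C(6,3) = 20.
Coefficient = C(6,3) · (-5)^3 = 20 · (-125) = -2500.

-2500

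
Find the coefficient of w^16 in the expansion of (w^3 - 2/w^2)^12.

7920

General term: C(12,j)·(w^3)^j·(-2/w^2)^(12-j), with w-exponent 3j − 2(12−j) = 5j − 24.
Set 5j − 24 = 16: j = 8.
C(12,8) = 495; 1^8 = 1; (-2)^4 = 16.
Coefficient = 495 · 1 · 16 = 7920.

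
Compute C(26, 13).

10400600

C(26,13) = (26·25·24·23·22·21·20·19·18·17·16·15·14) / 13! = 64764752532480000 / 6227020800 = 10400600.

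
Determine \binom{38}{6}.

C(38,6) = (38·37·36·35·34·33) / 6! = 1987690320 / 720 = 2760681.

2760681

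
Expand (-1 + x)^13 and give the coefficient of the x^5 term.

1287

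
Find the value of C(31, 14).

265182525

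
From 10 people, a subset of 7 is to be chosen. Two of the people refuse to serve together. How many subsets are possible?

64

All 7-subsets: C(10,7) = 120. Those containing both fixed elements: C(8,5) = 56.
120 − 56 = 64.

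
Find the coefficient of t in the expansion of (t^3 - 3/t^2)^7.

General term: C(7,j)·(t^3)^j·(-3/t^2)^(7-j), with t-exponent 3j − 2(7−j) = 5j − 14.
Set 5j − 14 = 1: j = 3.
C(7,3) = 35; 1^3 = 1; (-3)^4 = 81.
Coefficient = 35 · 1 · 81 = 2835.

2835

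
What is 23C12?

1352078

C(23,12) = C(23,11) by symmetry.
C(23,11) = (23·22·21·20·19·18·17·16·15·14·13) / 11! = 53970627110400 / 39916800 = 1352078.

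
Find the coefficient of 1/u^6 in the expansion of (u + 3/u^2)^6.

1215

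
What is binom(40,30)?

C(40,30) = C(40,10) by symmetry.
C(40,10) = (40·39·38·37·36·35·34·33·32·31) / 10! = 3075990524006400 / 3628800 = 847660528.

847660528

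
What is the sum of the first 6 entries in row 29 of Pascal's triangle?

1 + 29 + 406 + 3654 + 23751 + 118755 = 146596.

146596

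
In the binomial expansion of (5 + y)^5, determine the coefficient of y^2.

1250

The general term is C(5,j)·(5)^j·(y)^(5-j); the y^2 term has j = 3.
C(5,3) = 10.
Coefficient = C(5,3) · 5^3 = 10 · 125 = 1250.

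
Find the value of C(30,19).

C(30,19) = C(30,11) by symmetry.
C(30,11) = (30·29·28·27·26·25·24·23·22·21·20) / 11! = 2180547008640000 / 39916800 = 54627300.

54627300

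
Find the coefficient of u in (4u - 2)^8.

-4096

The general term is C(8,j)·(4u)^j·(-2)^(8-j); the u^1 term has j = 1.
C(8,1) = 8.
Coefficient = C(8,1) · 4^1 · (-2)^7 = 8 · 4 · (-128) = -4096.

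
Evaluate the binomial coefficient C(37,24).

3562467300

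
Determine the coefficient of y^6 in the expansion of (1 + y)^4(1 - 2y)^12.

Coefficient of y^6 = Σ_{j} C(4,j)·1^j·C(12,6-j)·(-2)^(6-j) for j from 0 to 4.
= 59136 + (-101376) + 47520 + (-7040) + 264 = -1496.

-1496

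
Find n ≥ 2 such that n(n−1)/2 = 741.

n(n−1)/2 = 741 ⇒ n(n−1) = 1482. Since 39·38 = 1482, n = 39.

39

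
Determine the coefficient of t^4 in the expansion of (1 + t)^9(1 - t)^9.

Coefficient of t^4 = Σ_{j} C(9,j)·1^j·C(9,4-j)·(-1)^(4-j) for j from 0 to 4.
= 126 + (-756) + 1296 + (-756) + 126 = 36.

36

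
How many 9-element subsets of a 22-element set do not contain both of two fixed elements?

All 9-subsets: C(22,9) = 497420. Those containing both fixed elements: C(20,7) = 77520.
497420 − 77520 = 419900.

419900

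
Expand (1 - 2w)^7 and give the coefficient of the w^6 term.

448

The general term is C(7,j)·(1)^j·(-2w)^(7-j); the w^6 term has j = 1.
C(7,1) = 7.
Coefficient = C(7,1) · (-2)^6 = 7 · 64 = 448.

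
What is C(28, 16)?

30421755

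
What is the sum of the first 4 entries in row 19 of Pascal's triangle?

1160

1 + 19 + 171 + 969 = 1160.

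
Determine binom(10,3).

C(10,3) = (10·9·8) / 3! = 720 / 6 = 120.

120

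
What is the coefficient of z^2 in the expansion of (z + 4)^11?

The general term is C(11,j)·(z)^j·(4)^(11-j); the z^2 term has j = 2.
C(11,2) = 55.
Coefficient = C(11,2) · 4^9 = 55 · 262144 = 14417920.

14417920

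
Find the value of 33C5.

C(33,5) = (33·32·31·30·29) / 5! = 28480320 / 120 = 237336.

237336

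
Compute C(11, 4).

330

C(11,4) = (11·10·9·8) / 4! = 7920 / 24 = 330.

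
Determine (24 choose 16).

735471

C(24,16) = C(24,8) by symmetry.
C(24,8) = (24·23·22·21·20·19·18·17) / 8! = 29654190720 / 40320 = 735471.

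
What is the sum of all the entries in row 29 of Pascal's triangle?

The entries of row 29 sum to 2^29 = 536870912.

536870912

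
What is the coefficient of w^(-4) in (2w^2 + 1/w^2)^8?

General term: C(8,j)·(2w^2)^j·(1/w^2)^(8-j), with w-exponent 2j − 2(8−j) = 4j − 16.
Set 4j − 16 = -4: j = 3.
C(8,3) = 56; 2^3 = 8; 1^5 = 1.
Coefficient = 56 · 8 · 1 = 448.

448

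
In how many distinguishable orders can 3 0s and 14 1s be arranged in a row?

680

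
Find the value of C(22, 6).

74613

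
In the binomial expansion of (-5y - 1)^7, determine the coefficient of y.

The general term is C(7,j)·(-5y)^j·(-1)^(7-j); the y^1 term has j = 1.
C(7,1) = 7.
Coefficient = C(7,1) · (-5)^1 = 7 · (-5) = -35.

-35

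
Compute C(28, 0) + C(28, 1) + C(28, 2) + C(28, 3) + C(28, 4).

24158

1 + 28 + 378 + 3276 + 20475 = 24158.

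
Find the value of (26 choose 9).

3124550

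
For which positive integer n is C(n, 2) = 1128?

48

n(n−1)/2 = 1128 ⇒ n(n−1) = 2256. Since 48·47 = 2256, n = 48.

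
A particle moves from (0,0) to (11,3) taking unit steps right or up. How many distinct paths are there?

364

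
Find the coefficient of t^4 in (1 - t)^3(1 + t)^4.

3

Coefficient of t^4 = Σ_{j} C(3,j)·(-1)^j·C(4,4-j)·1^(4-j) for j from 0 to 3.
= 1 + (-12) + 18 + (-4) = 3.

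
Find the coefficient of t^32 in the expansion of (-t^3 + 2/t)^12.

-24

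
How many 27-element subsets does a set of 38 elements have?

C(38,27) = C(38,11) by symmetry.
C(38,11) = (38·37·36·35·34·33·32·31·30·29·28) / 11! = 48032775105638400 / 39916800 = 1203322288.

1203322288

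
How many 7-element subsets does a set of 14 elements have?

C(14,7) = (14·13·12·11·10·9·8) / 7! = 17297280 / 5040 = 3432.

3432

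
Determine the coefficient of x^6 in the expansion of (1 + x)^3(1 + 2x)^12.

160688

Coefficient of x^6 = Σ_{j} C(3,j)·1^j·C(12,6-j)·2^(6-j) for j from 0 to 3.
= 59136 + 76032 + 23760 + 1760 = 160688.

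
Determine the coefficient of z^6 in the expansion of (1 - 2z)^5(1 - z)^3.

416

Coefficient of z^6 = Σ_{j} C(5,j)·(-2)^j·C(3,6-j)·(-1)^(6-j) for j from 3 to 5.
= 80 + 240 + 96 = 416.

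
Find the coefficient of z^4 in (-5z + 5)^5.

The general term is C(5,j)·(-5z)^j·(5)^(5-j); the z^4 term has j = 4.
C(5,4) = 5.
Coefficient = C(5,4) · (-5)^4 · 5^1 = 5 · 625 · 5 = 15625.

15625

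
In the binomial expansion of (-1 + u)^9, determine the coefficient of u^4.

-126

The general term is C(9,j)·(-1)^j·(u)^(9-j); the u^4 term has j = 5.
C(9,5) = 126.
Coefficient = C(9,5) · (-1)^5 = 126 · (-1) = -126.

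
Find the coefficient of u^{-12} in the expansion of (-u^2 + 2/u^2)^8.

General term: C(8,j)·(-u^2)^j·(2/u^2)^(8-j), with u-exponent 2j − 2(8−j) = 4j − 16.
Set 4j − 16 = -12: j = 1.
C(8,1) = 8; (-1)^1 = -1; 2^7 = 128.
Coefficient = 8 · (-1) · 128 = -1024.

-1024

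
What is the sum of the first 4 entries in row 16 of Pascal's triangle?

1 + 16 + 120 + 560 = 697.

697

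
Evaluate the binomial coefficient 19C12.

50388

C(19,12) = C(19,7) by symmetry.
C(19,7) = (19·18·17·16·15·14·13) / 7! = 253955520 / 5040 = 50388.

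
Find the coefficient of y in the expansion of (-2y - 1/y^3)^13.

-292864

General term: C(13,j)·(-2y)^j·(-1/y^3)^(13-j), with y-exponent 1j − 3(13−j) = 4j − 39.
Set 4j − 39 = 1: j = 10.
C(13,10) = 286; (-2)^10 = 1024; (-1)^3 = -1.
Coefficient = 286 · 1024 · (-1) = -292864.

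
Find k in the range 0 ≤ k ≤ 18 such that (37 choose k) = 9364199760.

15

C(37,k) increases on 0 ≤ k ≤ 18. C(37,14) = 6107086800 and C(37,15) = 9364199760, so k = 15.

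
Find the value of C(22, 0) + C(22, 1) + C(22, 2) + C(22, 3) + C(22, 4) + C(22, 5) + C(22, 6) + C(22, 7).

1 + 22 + 231 + 1540 + 7315 + 26334 + 74613 + 170544 = 280600.

280600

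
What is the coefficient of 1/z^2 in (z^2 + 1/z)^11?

General term: C(11,j)·(z^2)^j·(1/z)^(11-j), with z-exponent 2j − 1(11−j) = 3j − 11.
Set 3j − 11 = -2: j = 3.
C(11,3) = 165; 1^3 = 1; 1^8 = 1.
Coefficient = 165 · 1 · 1 = 165.

165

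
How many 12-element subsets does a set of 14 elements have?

C(14,12) = C(14,2) by symmetry.
C(14,2) = (14·13) / 2! = 182 / 2 = 91.

91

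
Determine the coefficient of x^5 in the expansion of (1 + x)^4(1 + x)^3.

21

(1 + x)^4(1 + x)^3 = (1 + x)^7, so the coefficient of x^5 is C(7,5)·1^5 = 21·1 = 21.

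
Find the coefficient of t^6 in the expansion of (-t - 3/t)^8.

24

General term: C(8,j)·(-t)^j·(-3/t)^(8-j), with t-exponent 1j − 1(8−j) = 2j − 8.
Set 2j − 8 = 6: j = 7.
C(8,7) = 8; (-1)^7 = -1; (-3)^1 = -3.
Coefficient = 8 · (-1) · (-3) = 24.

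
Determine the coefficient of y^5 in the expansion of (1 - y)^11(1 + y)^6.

Coefficient of y^5 = Σ_{j} C(11,j)·(-1)^j·C(6,5-j)·1^(5-j) for j from 0 to 5.
= 6 + (-165) + 1100 + (-2475) + 1980 + (-462) = -16.

-16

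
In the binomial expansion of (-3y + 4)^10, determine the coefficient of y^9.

-787320

The general term is C(10,j)·(-3y)^j·(4)^(10-j); the y^9 term has j = 9.
C(10,9) = 10.
Coefficient = C(10,9) · (-3)^9 · 4^1 = 10 · (-19683) · 4 = -787320.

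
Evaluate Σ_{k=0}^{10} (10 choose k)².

184756

Σ C(10,k)² is the coefficient of x^10 in (1+x)^10(1+x)^10 = (1+x)^20, i.e. C(20,10) = 184756.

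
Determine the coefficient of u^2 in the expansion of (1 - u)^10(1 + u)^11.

-10

Coefficient of u^2 = Σ_{j} C(10,j)·(-1)^j·C(11,2-j)·1^(2-j) for j from 0 to 2.
= 55 + (-110) + 45 = -10.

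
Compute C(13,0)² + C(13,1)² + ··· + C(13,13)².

10400600

Σ C(13,i)² is the coefficient of x^13 in (1+x)^13(1+x)^13 = (1+x)^26, i.e. C(26,13) = 10400600.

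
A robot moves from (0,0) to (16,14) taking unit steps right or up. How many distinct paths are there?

145422675

Each path is a sequence of 30 steps with 16 rights: C(30,16) = 145422675.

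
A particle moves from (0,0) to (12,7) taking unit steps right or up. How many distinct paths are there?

50388

Each path is a sequence of 19 steps with 12 rights: C(19,12) = 50388.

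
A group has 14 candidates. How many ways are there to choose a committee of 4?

1001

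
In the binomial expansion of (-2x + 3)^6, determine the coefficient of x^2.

4860

The general term is C(6,j)·(-2x)^j·(3)^(6-j); the x^2 term has j = 2.
C(6,2) = 15.
Coefficient = C(6,2) · (-2)^2 · 3^4 = 15 · 4 · 81 = 4860.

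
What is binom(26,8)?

1562275

C(26,8) = (26·25·24·23·22·21·20·19) / 8! = 62990928000 / 40320 = 1562275.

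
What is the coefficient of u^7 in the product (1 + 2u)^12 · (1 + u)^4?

523424

Coefficient of u^7 = Σ_{j} C(12,j)·2^j·C(4,7-j)·1^(7-j) for j from 3 to 7.
= 1760 + 31680 + 152064 + 236544 + 101376 = 523424.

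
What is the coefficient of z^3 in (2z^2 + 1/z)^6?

General term: C(6,j)·(2z^2)^j·(1/z)^(6-j), with z-exponent 2j − 1(6−j) = 3j − 6.
Set 3j − 6 = 3: j = 3.
C(6,3) = 20; 2^3 = 8; 1^3 = 1.
Coefficient = 20 · 8 · 1 = 160.

160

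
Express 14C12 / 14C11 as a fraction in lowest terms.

1/4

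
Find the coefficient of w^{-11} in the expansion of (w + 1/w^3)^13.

General term: C(13,j)·(w)^j·(1/w^3)^(13-j), with w-exponent 1j − 3(13−j) = 4j − 39.
Set 4j − 39 = -11: j = 7.
C(13,7) = 1716; 1^7 = 1; 1^6 = 1.
Coefficient = 1716 · 1 · 1 = 1716.

1716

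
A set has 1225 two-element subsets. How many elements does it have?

50

n(n−1)/2 = 1225 ⇒ n(n−1) = 2450. Since 50·49 = 2450, n = 50.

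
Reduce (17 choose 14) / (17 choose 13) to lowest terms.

2/7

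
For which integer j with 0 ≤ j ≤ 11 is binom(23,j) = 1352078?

11

C(23,j) increases on 0 ≤ j ≤ 11. C(23,10) = 1144066 and C(23,11) = 1352078, so j = 11.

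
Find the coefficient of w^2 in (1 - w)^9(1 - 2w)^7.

246

Coefficient of w^2 = Σ_{j} C(9,j)·(-1)^j·C(7,2-j)·(-2)^(2-j) for j from 0 to 2.
= 84 + 126 + 36 = 246.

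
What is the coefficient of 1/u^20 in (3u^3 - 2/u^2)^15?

-7741440

General term: C(15,j)·(3u^3)^j·(-2/u^2)^(15-j), with u-exponent 3j − 2(15−j) = 5j − 30.
Set 5j − 30 = -20: j = 2.
C(15,2) = 105; 3^2 = 9; (-2)^13 = -8192.
Coefficient = 105 · 9 · (-8192) = -7741440.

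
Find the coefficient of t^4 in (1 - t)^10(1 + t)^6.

-20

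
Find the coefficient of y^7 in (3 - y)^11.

The general term is C(11,j)·(3)^j·(-y)^(11-j); the y^7 term has j = 4.
C(11,4) = 330.
Coefficient = C(11,4) · 3^4 · (-1)^7 = 330 · 81 · (-1) = -26730.

-26730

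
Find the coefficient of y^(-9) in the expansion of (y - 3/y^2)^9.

61236

General term: C(9,j)·(y)^j·(-3/y^2)^(9-j), with y-exponent 1j − 2(9−j) = 3j − 18.
Set 3j − 18 = -9: j = 3.
C(9,3) = 84; 1^3 = 1; (-3)^6 = 729.
Coefficient = 84 · 1 · 729 = 61236.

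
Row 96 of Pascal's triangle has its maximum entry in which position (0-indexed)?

C(96,k) is maximized at k = 96/2 = 48.

48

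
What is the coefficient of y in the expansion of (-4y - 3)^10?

787320

The general term is C(10,j)·(-4y)^j·(-3)^(10-j); the y^1 term has j = 1.
C(10,1) = 10.
Coefficient = C(10,1) · (-4)^1 · (-3)^9 = 10 · (-4) · (-19683) = 787320.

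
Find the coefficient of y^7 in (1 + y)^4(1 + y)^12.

(1 + y)^4(1 + y)^12 = (1 + y)^16, so the coefficient of y^7 is C(16,7)·1^7 = 11440·1 = 11440.

11440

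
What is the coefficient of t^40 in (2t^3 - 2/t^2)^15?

General term: C(15,j)·(2t^3)^j·(-2/t^2)^(15-j), with t-exponent 3j − 2(15−j) = 5j − 30.
Set 5j − 30 = 40: j = 14.
C(15,14) = 15; 2^14 = 16384; (-2)^1 = -2.
Coefficient = 15 · 16384 · (-2) = -491520.

-491520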